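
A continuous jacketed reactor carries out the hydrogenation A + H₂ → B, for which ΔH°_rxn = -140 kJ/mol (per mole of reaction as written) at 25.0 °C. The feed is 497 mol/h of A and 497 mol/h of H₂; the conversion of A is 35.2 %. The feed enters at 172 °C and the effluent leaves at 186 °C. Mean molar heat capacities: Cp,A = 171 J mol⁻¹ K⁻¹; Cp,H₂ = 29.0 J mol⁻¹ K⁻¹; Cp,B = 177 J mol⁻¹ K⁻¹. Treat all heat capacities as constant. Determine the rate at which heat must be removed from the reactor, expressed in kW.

Q_out = 6.60 kW

Extent of reaction ξ = 0.352 × 497 = 174.94 mol/h
Reaction term: ξ·ΔH°_rxn = 174.94 × -140 = -24492 kJ/h
Sensible, feed 172→25 °C: -14612 kJ/h
Outlet flows (mol/h): A 322.06, H₂ 322.06, B 174.94
Sensible, products 25→186 °C: 15356 kJ/h
Q = ΔH = -23748 kJ/h = -6.5968 kW
Heat removed = 6.5968 kW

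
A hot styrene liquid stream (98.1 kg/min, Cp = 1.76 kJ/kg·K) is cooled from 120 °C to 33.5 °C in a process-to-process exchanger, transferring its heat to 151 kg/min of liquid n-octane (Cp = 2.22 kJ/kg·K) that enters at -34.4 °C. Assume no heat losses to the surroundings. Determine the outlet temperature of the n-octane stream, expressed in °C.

Heat released by hot stream: Q = 98.1 × 1.76 × (120 − 33.5) = 14935 kJ/min
Energy balance on cold side (adiabatic exchanger): Q = ṁ_c·Cp_c·(T_c,out − T_c,in)
T_c,out = -34.4 + 14935/(151 × 2.22) = 10.152 °C

T_c,out = 10.2 °C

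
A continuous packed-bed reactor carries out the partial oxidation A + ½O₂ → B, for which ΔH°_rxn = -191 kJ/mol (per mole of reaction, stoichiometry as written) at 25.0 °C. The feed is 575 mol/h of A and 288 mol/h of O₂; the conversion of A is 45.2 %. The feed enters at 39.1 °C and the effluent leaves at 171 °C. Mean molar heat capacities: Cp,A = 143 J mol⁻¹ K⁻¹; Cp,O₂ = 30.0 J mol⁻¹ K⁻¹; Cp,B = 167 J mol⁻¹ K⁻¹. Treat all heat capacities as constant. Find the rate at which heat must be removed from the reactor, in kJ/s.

Q_out = 10.4 kJ/s

Extent of reaction ξ = 0.452 × 575 = 259.9 mol/h
Reaction term: ξ·ΔH°_rxn = 259.9 × -191 = -49641 kJ/h
Sensible, feed 39.1→25 °C: -1281.2 kJ/h
Outlet flows (mol/h): A 315.1, O₂ 158.05, B 259.9
Sensible, products 25→171 °C: 13608 kJ/h
Q = ΔH = -37314 kJ/h = -10.365 kW
Heat removed = 10.365 kJ/s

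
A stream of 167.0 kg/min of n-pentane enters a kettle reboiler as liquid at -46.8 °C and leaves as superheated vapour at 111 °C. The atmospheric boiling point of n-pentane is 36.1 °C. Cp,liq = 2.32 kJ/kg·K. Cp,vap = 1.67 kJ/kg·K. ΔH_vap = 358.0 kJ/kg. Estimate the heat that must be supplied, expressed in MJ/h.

Q = 6770 MJ/h

liquid -46.8→36.1 °C: 192.33 kJ/kg
vaporisation at 36.1 °C: 358 kJ/kg
vapour 36.1→111 °C: 125.08 kJ/kg
Δh = 192.33 + 358 + 125.08 = 675.41 kJ/kg
Q = ṁ·Δh = 167.0 kg/min × 675.41 kJ/kg = 112790 kJ/min
|Q| = 1879.9 kW = 6767.6 MJ/h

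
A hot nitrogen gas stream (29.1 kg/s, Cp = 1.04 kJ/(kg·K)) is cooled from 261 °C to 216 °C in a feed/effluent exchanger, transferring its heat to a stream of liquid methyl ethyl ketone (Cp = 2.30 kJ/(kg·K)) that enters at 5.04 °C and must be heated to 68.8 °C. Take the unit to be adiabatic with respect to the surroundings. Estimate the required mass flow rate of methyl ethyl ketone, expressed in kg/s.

Heat released by hot stream: Q = 29.1 × 1.04 × (261 − 216) = 1361.9 kJ/s
Energy balance on cold side (adiabatic exchanger): Q = ṁ_c·Cp_c·(T_c,out − T_c,in)
ṁ_c = 1361.9 / [2.30 × (68.8 − 5.04)] = 9.2867 kg/s

ṁ_c = 9.29 kg/s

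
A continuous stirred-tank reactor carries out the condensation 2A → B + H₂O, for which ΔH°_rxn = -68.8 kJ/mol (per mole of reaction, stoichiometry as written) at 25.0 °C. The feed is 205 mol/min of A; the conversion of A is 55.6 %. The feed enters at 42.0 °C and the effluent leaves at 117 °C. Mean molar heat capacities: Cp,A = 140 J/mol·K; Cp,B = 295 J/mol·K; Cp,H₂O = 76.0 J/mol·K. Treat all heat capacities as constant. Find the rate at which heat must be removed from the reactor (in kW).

Q_out = 21.5 kW

Extent of reaction ξ = 0.556 × 205 / 2 = 56.99 mol/min
Reaction term: ξ·ΔH°_rxn = 56.99 × -68.8 = -3920.9 kJ/min
Sensible, feed 42.0→25 °C: -487.9 kJ/min
Outlet flows (mol/min): A 91.02, B 56.99, H₂O 56.99
Sensible, products 25→117 °C: 3117.5 kJ/min
Q = ΔH = -1291.3 kJ/min = -21.522 kW
Heat removed = 21.522 kW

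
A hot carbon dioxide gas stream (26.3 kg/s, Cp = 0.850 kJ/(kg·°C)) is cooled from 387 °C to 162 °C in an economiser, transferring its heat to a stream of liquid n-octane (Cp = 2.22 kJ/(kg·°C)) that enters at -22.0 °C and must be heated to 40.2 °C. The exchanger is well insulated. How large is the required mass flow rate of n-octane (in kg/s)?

ṁ_c = 36.4 kg/s

Heat released by hot stream: Q = 26.3 × 0.850 × (387 − 162) = 5029.9 kJ/s
Energy balance on cold side (adiabatic exchanger): Q = ṁ_c·Cp_c·(T_c,out − T_c,in)
ṁ_c = 5029.9 / [2.22 × (40.2 − -22.0)] = 36.426 kg/s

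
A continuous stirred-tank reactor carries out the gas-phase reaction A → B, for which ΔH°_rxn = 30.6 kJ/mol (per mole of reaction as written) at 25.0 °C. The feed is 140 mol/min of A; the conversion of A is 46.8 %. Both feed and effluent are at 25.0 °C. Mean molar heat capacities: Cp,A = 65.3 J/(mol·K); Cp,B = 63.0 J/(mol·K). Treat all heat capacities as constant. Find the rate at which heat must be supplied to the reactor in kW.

Extent of reaction ξ = 0.468 × 140 = 65.52 mol/min
Reaction term: ξ·ΔH°_rxn = 65.52 × 30.6 = 2004.9 kJ/min
Q = ΔH = 2004.9 kJ/min = 33.415 kW
Heat supplied = 33.415 kW

Q_in = 33.4 kW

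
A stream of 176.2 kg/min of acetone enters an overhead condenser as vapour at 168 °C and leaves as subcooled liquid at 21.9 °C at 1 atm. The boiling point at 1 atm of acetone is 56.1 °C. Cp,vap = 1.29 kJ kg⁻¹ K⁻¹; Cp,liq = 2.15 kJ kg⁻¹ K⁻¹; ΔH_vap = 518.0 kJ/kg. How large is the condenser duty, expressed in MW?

vapour 168→56.1 °C: -144.35 kJ/kg
condensation at 56.1 °C: -518 kJ/kg
liquid 56.1→21.9 °C: -73.53 kJ/kg
Δh = -144.35 + -518 + -73.53 = -735.88 kJ/kg
Q = ṁ·Δh = 176.2 kg/min × -735.88 kJ/kg = -129660 kJ/min
|Q| = 2161 kW = 2.161 MW

Q_c = 2.16 MW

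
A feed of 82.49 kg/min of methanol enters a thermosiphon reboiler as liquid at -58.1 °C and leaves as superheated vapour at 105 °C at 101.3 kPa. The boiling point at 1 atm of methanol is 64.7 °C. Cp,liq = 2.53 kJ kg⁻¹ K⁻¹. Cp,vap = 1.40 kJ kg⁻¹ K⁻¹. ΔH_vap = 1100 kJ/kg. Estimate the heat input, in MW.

liquid -58.1→64.7 °C: 310.68 kJ/kg
vaporisation at 64.7 °C: 1100 kJ/kg
vapour 64.7→105 °C: 56.42 kJ/kg
Δh = 310.68 + 1100 + 56.42 = 1467.1 kJ/kg
Q = ṁ·Δh = 82.49 kg/min × 1467.1 kJ/kg = 121020 kJ/min
|Q| = 2017 kW = 2.017 MW

Q = 2.02 MW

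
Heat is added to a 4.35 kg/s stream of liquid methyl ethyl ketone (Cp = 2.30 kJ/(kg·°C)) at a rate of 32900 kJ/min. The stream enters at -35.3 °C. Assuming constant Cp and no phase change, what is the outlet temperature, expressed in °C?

T_out = 19.5 °C

Q = 32900 kJ/min = 548.33 kJ/s
ΔT = Q/(ṁ·Cp) = 548.33/(4.35×2.30) = 54.806 K
T_out = -35.3 + 54.806 = 19.506 °C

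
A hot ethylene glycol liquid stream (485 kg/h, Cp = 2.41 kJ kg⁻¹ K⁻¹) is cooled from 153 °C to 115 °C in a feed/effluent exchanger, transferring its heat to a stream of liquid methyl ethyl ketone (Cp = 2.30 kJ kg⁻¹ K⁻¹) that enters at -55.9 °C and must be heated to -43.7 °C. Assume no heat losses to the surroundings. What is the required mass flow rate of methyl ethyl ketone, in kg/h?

Heat released by hot stream: Q = 485 × 2.41 × (153 − 115) = 44416 kJ/h
Energy balance on cold side (adiabatic exchanger): Q = ṁ_c·Cp_c·(T_c,out − T_c,in)
ṁ_c = 44416 / [2.30 × (-43.7 − -55.9)] = 1582.9 kg/h

ṁ_c = 1580 kg/h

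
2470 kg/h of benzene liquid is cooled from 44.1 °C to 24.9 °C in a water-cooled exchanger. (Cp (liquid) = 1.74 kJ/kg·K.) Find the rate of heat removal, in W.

Q = ṁ·Cp·ΔT = 2470 × 1.74 × (24.9 − 44.1) = -82518 kJ/h
Converting: 82518 / 3600 s = 22.922 kW
Cooling duty = 22922 W

Q_c = 22900 W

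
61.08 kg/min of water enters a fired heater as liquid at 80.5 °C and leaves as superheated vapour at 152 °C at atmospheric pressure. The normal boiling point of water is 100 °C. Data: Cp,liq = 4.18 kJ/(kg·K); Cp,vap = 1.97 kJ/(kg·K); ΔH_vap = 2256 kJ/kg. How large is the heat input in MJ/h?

liquid 80.5→100 °C: 81.51 kJ/kg
vaporisation at 100 °C: 2256 kJ/kg
vapour 100→152 °C: 102.44 kJ/kg
Δh = 81.51 + 2256 + 102.44 = 2439.9 kJ/kg
Q = ṁ·Δh = 61.08 kg/min × 2439.9 kJ/kg = 149030 kJ/min
|Q| = 2483.9 kW = 8941.9 MJ/h

Q = 8940 MJ/h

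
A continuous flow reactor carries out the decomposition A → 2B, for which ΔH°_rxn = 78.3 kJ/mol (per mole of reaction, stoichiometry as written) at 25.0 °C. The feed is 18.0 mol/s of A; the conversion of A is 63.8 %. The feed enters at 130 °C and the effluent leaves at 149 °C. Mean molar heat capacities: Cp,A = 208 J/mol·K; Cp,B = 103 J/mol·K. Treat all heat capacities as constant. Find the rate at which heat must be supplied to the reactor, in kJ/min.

Q_in = 58000 kJ/min

Extent of reaction ξ = 0.638 × 18.0 = 11.484 mol/s
Reaction term: ξ·ΔH°_rxn = 11.484 × 78.3 = 899.2 kJ/s
Sensible, feed 130→25 °C: -393.12 kJ/s
Outlet flows (mol/s): A 6.516, B 22.968
Sensible, products 25→149 °C: 461.41 kJ/s
Q = ΔH = 967.49 kJ/s = 967.49 kW
Heat supplied = 58049 kJ/min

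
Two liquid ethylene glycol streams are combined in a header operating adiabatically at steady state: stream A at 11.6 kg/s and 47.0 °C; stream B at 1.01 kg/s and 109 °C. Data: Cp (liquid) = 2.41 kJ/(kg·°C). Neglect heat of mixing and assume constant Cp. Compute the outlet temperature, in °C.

T_out = 52.0 °C

Adiabatic, steady state ⇒ Σ ṁᵢCp,ᵢ(T_out − Tᵢ) = 0
T_out = Σ ṁᵢCp,ᵢTᵢ / Σ ṁᵢCp,ᵢ
      = 1579.2 / 30.39 = 51.966 °C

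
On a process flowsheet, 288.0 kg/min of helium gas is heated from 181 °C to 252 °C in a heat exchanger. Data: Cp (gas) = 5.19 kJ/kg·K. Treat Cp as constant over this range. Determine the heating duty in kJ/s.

Q = ṁ·Cp·ΔT = 288.0 × 5.19 × (252 − 181) = 106130 kJ/min
Converting: 106130 / 60 s = 1768.8 kW

Q = 1770 kJ/s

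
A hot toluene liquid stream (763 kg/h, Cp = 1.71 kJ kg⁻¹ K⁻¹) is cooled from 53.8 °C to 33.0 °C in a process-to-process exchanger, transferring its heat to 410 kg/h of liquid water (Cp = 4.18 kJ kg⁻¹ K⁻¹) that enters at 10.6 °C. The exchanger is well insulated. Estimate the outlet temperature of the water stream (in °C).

Heat released by hot stream: Q = 763 × 1.71 × (53.8 − 33.0) = 27138 kJ/h
Energy balance on cold side (adiabatic exchanger): Q = ṁ_c·Cp_c·(T_c,out − T_c,in)
T_c,out = 10.6 + 27138/(410 × 4.18) = 26.435 °C

T_c,out = 26.4 °C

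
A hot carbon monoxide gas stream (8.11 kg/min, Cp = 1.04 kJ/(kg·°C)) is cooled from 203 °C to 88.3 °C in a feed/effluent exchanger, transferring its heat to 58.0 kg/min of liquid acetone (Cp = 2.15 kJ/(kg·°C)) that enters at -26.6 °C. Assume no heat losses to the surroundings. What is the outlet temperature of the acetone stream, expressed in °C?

Heat released by hot stream: Q = 8.11 × 1.04 × (203 − 88.3) = 967.43 kJ/min
Energy balance on cold side (adiabatic exchanger): Q = ṁ_c·Cp_c·(T_c,out − T_c,in)
T_c,out = -26.6 + 967.43/(58.0 × 2.15) = -18.842 °C

T_c,out = -18.8 °C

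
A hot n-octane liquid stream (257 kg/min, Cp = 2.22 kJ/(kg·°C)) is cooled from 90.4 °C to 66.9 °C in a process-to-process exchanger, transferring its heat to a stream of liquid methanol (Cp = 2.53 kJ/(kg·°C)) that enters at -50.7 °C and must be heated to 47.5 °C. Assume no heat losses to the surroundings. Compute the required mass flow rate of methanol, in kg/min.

Heat released by hot stream: Q = 257 × 2.22 × (90.4 − 66.9) = 13408 kJ/min
Energy balance on cold side (adiabatic exchanger): Q = ṁ_c·Cp_c·(T_c,out − T_c,in)
ṁ_c = 13408 / [2.53 × (47.5 − -50.7)] = 53.966 kg/min

ṁ_c = 54.0 kg/min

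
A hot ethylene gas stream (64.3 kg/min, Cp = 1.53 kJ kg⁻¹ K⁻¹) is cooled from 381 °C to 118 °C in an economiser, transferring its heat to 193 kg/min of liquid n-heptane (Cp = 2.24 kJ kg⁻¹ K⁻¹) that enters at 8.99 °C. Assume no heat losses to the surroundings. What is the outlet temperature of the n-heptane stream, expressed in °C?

T_c,out = 68.8 °C

Heat released by hot stream: Q = 64.3 × 1.53 × (381 − 118) = 25874 kJ/min
Energy balance on cold side (adiabatic exchanger): Q = ṁ_c·Cp_c·(T_c,out − T_c,in)
T_c,out = 8.99 + 25874/(193 × 2.24) = 68.838 °C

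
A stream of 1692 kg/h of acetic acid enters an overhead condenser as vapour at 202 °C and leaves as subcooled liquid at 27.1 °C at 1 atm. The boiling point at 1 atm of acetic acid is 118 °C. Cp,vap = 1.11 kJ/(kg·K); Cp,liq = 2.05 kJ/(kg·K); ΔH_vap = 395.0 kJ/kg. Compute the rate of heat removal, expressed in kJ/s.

Q_c = 317 kJ/s

vapour 202→118 °C: -93.24 kJ/kg
condensation at 118 °C: -395 kJ/kg
liquid 118→27.1 °C: -186.34 kJ/kg
Δh = -93.24 + -395 + -186.34 = -674.59 kJ/kg
Q = ṁ·Δh = 1692 kg/h × -674.59 kJ/kg = -1.1414e+06 kJ/h
|Q| = 317.05 kW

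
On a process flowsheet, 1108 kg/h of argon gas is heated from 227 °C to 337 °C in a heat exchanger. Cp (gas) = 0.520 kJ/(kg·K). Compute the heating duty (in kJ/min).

Q = 1060 kJ/min

Q = ṁ·Cp·ΔT = 1108 × 0.520 × (337 − 227) = 63378 kJ/h
Converting: 63378 / 3600 s = 17.605 kW
Heating duty = 1056.3 kJ/min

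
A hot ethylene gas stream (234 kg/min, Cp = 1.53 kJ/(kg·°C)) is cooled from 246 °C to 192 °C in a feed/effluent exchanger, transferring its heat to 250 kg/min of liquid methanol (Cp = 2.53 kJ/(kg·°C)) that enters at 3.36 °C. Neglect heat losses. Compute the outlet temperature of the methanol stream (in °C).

Heat released by hot stream: Q = 234 × 1.53 × (246 − 192) = 19333 kJ/min
Energy balance on cold side (adiabatic exchanger): Q = ṁ_c·Cp_c·(T_c,out − T_c,in)
T_c,out = 3.36 + 19333/(250 × 2.53) = 33.926 °C

T_c,out = 33.9 °C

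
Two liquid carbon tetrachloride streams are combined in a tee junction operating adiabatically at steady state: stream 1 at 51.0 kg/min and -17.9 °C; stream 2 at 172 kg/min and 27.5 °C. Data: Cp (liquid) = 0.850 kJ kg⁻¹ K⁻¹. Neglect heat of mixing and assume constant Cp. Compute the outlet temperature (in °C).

No heat crosses the boundary, so H_out = H_in.
Σ ṁᵢCp,ᵢTᵢ = 51.0×0.850×-17.9 + 172×0.850×27.5 = 3244.5
Σ ṁᵢCp,ᵢ = 51.0×0.850 + 172×0.850 = 189.55
T_out = 3244.5 / 189.55 = 17.117 °C

T_out = 17.1 °C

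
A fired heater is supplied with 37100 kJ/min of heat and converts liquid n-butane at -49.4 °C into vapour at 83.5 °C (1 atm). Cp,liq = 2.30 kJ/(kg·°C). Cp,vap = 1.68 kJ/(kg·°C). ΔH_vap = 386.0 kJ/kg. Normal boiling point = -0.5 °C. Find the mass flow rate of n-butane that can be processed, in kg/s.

Δh = 2.30×(-0.5−-49.4) + 386.0 + 1.68×(83.5−-0.5) = 639.59 kJ/kg
Q = 37100 kJ/min = 618.33 kJ/s = 618.33 kJ/s
ṁ = Q/Δh = 618.33 / 639.59 = 0.96677 kg/s

ṁ = 0.967 kg/s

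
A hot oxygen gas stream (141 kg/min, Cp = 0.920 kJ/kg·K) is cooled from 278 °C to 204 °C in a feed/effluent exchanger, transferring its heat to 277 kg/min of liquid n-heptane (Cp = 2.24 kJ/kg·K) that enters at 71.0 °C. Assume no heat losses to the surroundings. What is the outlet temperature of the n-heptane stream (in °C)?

Heat released by hot stream: Q = 141 × 0.920 × (278 − 204) = 9599.3 kJ/min
Energy balance on cold side (adiabatic exchanger): Q = ṁ_c·Cp_c·(T_c,out − T_c,in)
T_c,out = 71.0 + 9599.3/(277 × 2.24) = 86.471 °C

T_c,out = 86.5 °C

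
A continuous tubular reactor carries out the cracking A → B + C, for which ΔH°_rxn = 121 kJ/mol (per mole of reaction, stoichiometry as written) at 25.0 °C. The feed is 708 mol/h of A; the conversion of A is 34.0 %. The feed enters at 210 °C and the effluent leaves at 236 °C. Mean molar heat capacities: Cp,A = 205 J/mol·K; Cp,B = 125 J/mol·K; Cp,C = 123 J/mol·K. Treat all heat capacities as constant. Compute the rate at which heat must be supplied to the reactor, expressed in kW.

Extent of reaction ξ = 0.340 × 708 = 240.72 mol/h
Reaction term: ξ·ΔH°_rxn = 240.72 × 121 = 29127 kJ/h
Sensible, feed 210→25 °C: -26851 kJ/h
Outlet flows (mol/h): A 467.28, B 240.72, C 240.72
Sensible, products 25→236 °C: 32809 kJ/h
Q = ΔH = 35085 kJ/h = 9.7458 kW
Heat supplied = 9.7458 kW

Q_in = 9.75 kW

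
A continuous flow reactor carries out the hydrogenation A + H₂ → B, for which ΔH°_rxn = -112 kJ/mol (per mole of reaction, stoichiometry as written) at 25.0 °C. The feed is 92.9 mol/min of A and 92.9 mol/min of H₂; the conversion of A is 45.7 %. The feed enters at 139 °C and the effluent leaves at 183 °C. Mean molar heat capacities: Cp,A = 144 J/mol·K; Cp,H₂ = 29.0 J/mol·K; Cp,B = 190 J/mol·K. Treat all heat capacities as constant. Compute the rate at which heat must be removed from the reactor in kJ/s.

Q_out = 65.6 kJ/s

Extent of reaction ξ = 0.457 × 92.9 = 42.455 mol/min
Reaction term: ξ·ΔH°_rxn = 42.455 × -112 = -4755 kJ/min
Sensible, feed 139→25 °C: -1832.2 kJ/min
Outlet flows (mol/min): A 50.445, H₂ 50.445, B 42.455
Sensible, products 25→183 °C: 2653.4 kJ/min
Q = ΔH = -3933.8 kJ/min = -65.563 kW
Heat removed = 65.563 kJ/s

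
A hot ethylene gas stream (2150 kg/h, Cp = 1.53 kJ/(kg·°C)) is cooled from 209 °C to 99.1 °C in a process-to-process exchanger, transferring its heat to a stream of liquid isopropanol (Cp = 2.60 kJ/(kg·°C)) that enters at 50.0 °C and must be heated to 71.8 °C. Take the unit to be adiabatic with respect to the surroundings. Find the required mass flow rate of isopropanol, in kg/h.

Heat released by hot stream: Q = 2150 × 1.53 × (209 − 99.1) = 361520 kJ/h
Energy balance on cold side (adiabatic exchanger): Q = ṁ_c·Cp_c·(T_c,out − T_c,in)
ṁ_c = 361520 / [2.60 × (71.8 − 50.0)] = 6378.2 kg/h

ṁ_c = 6380 kg/h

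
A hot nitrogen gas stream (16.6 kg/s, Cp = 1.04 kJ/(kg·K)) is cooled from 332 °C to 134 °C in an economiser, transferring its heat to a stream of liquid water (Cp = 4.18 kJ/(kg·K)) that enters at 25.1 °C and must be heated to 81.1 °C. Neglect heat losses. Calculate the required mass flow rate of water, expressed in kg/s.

Heat released by hot stream: Q = 16.6 × 1.04 × (332 − 134) = 3418.3 kJ/s
Energy balance on cold side (adiabatic exchanger): Q = ṁ_c·Cp_c·(T_c,out − T_c,in)
ṁ_c = 3418.3 / [4.18 × (81.1 − 25.1)] = 14.603 kg/s

ṁ_c = 14.6 kg/s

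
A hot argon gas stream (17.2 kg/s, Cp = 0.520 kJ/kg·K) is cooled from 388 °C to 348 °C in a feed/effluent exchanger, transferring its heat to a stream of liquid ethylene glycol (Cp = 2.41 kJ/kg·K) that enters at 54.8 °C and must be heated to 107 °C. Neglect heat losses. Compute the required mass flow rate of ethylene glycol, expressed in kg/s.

Heat released by hot stream: Q = 17.2 × 0.520 × (388 − 348) = 357.76 kJ/s
Energy balance on cold side (adiabatic exchanger): Q = ṁ_c·Cp_c·(T_c,out − T_c,in)
ṁ_c = 357.76 / [2.41 × (107 − 54.8)] = 2.8438 kg/s

ṁ_c = 2.84 kg/s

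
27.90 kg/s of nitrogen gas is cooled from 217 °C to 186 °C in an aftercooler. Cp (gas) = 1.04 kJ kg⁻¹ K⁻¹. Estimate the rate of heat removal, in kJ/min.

Q = ṁ·Cp·ΔT = 27.90 × 1.04 × (186 − 217) = -899.5 kJ/s
Cooling duty = 53970 kJ/min

Q_c = 54000 kJ/min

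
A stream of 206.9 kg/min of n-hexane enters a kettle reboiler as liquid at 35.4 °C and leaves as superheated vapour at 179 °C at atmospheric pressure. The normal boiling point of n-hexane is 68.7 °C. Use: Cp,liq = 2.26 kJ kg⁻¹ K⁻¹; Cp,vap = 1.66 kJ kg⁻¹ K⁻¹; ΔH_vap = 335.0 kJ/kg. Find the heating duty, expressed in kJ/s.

liquid 35.4→68.7 °C: 75.258 kJ/kg
vaporisation at 68.7 °C: 335 kJ/kg
vapour 68.7→179 °C: 183.1 kJ/kg
Δh = 75.258 + 335 + 183.1 = 593.36 kJ/kg
Q = ṁ·Δh = 206.9 kg/min × 593.36 kJ/kg = 122770 kJ/min
|Q| = 2046.1 kW

Q = 2050 kJ/s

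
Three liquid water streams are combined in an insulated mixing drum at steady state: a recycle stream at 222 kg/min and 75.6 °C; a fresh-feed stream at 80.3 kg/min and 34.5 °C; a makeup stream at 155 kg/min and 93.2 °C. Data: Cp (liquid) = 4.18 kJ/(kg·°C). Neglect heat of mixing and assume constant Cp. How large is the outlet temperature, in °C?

Energy balance with Q = 0: Σ ṁᵢCp,ᵢ(T_out − Tᵢ) = 0
T_out = Σ ṁᵢCp,ᵢTᵢ / Σ ṁᵢCp,ᵢ
      = 142120 / 1911.5 = 74.348 °C

T_out = 74.3 °C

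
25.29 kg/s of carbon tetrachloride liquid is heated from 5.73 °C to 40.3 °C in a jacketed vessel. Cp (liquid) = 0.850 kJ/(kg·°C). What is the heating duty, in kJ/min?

Q = ṁ·Cp·ΔT = 25.29 × 0.850 × (40.3 − 5.73) = 743.13 kJ/s
Heating duty = 44588 kJ/min

Q = 44600 kJ/min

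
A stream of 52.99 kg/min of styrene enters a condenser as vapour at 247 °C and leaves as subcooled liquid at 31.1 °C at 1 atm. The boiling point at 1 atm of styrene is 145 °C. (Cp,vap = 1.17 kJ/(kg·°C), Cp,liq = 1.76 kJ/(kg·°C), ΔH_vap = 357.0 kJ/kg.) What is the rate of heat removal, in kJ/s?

Q_c = 598 kJ/s

vapour 247→145 °C: -119.34 kJ/kg
condensation at 145 °C: -357 kJ/kg
liquid 145→31.1 °C: -200.46 kJ/kg
Δh = -119.34 + -357 + -200.46 = -676.8 kJ/kg
Q = ṁ·Δh = 52.99 kg/min × -676.8 kJ/kg = -35864 kJ/min
|Q| = 597.73 kW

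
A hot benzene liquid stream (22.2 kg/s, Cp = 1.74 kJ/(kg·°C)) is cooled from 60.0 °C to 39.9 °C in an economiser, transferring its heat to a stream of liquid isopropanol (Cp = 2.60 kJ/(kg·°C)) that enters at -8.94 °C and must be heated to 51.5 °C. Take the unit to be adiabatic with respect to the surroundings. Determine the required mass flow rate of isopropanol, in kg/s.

Heat released by hot stream: Q = 22.2 × 1.74 × (60.0 − 39.9) = 776.42 kJ/s
Energy balance on cold side (adiabatic exchanger): Q = ṁ_c·Cp_c·(T_c,out − T_c,in)
ṁ_c = 776.42 / [2.60 × (51.5 − -8.94)] = 4.9408 kg/s

ṁ_c = 4.94 kg/s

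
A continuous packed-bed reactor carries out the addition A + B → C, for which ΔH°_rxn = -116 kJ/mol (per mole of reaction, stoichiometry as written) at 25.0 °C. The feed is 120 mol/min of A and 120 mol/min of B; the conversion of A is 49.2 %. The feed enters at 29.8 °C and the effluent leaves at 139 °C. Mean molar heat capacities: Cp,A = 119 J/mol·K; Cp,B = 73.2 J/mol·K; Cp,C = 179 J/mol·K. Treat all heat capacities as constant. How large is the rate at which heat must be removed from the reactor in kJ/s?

Extent of reaction ξ = 0.492 × 120 = 59.04 mol/min
Reaction term: ξ·ΔH°_rxn = 59.04 × -116 = -6848.6 kJ/min
Sensible, feed 29.8→25 °C: -110.71 kJ/min
Outlet flows (mol/min): A 60.96, B 60.96, C 59.04
Sensible, products 25→139 °C: 2540.5 kJ/min
Q = ΔH = -4418.9 kJ/min = -73.648 kW
Heat removed = 73.648 kJ/s

Q_out = 73.6 kJ/s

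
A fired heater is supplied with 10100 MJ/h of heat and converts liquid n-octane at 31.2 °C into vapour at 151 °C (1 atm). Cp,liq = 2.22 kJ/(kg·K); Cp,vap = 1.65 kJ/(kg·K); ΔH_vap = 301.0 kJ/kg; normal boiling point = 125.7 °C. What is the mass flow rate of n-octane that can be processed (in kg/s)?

Δh = 2.22×(125.7−31.2) + 301.0 + 1.65×(151−125.7) = 552.53 kJ/kg
Q = 10100 MJ/h = 2805.6 kJ/s = 2805.6 kJ/s
ṁ = Q/Δh = 2805.6 / 552.53 = 5.0776 kg/s

ṁ = 5.08 kg/s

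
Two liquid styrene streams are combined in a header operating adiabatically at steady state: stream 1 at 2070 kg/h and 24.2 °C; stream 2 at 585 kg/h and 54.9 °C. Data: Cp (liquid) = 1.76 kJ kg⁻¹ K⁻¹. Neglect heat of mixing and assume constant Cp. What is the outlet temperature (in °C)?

Adiabatic, steady state ⇒ Σ ṁᵢCp,ᵢ(T_out − Tᵢ) = 0
T_out = Σ ṁᵢCp,ᵢTᵢ / Σ ṁᵢCp,ᵢ
      = 144690 / 4672.8 = 30.964 °C

T_out = 31.0 °C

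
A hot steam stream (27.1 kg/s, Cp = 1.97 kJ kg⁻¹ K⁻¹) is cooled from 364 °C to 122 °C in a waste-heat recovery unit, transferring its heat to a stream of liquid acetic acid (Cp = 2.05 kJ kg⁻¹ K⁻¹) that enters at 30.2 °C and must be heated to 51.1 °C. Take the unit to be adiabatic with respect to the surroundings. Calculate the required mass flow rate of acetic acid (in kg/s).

Heat released by hot stream: Q = 27.1 × 1.97 × (364 − 122) = 12920 kJ/s
Energy balance on cold side (adiabatic exchanger): Q = ṁ_c·Cp_c·(T_c,out − T_c,in)
ṁ_c = 12920 / [2.05 × (51.1 − 30.2)] = 301.54 kg/s

ṁ_c = 302 kg/s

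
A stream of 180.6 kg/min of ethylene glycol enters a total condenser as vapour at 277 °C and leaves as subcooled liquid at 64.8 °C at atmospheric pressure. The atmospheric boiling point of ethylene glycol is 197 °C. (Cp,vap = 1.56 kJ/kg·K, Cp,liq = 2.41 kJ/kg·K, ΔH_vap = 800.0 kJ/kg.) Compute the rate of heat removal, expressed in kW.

vapour 277→197 °C: -124.8 kJ/kg
condensation at 197 °C: -800 kJ/kg
liquid 197→64.8 °C: -318.6 kJ/kg
Δh = -124.8 + -800 + -318.6 = -1243.4 kJ/kg
Q = ṁ·Δh = 180.6 kg/min × -1243.4 kJ/kg = -224560 kJ/min
|Q| = 3742.6 kW

Q_c = 3740 kW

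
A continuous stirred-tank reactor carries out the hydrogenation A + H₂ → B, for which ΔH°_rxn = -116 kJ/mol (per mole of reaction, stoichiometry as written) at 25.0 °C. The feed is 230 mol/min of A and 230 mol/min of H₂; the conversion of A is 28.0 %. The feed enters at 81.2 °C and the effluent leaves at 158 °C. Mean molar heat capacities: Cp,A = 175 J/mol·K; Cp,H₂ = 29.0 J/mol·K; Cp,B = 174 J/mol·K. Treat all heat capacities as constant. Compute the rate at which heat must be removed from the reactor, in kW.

Extent of reaction ξ = 0.280 × 230 = 64.4 mol/min
Reaction term: ξ·ΔH°_rxn = 64.4 × -116 = -7470.4 kJ/min
Sensible, feed 81.2→25 °C: -2636.9 kJ/min
Outlet flows (mol/min): A 165.6, H₂ 165.6, B 64.4
Sensible, products 25→158 °C: 5983.4 kJ/min
Q = ΔH = -4123.9 kJ/min = -68.732 kW
Heat removed = 68.732 kW

Q_out = 68.7 kW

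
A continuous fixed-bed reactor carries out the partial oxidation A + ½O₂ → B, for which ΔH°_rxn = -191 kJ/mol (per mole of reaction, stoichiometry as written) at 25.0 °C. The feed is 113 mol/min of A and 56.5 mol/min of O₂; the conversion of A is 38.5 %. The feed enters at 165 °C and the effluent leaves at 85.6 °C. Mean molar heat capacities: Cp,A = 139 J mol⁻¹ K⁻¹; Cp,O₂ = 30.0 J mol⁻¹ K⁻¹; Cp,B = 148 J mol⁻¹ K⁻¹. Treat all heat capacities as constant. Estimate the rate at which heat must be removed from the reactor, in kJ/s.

Extent of reaction ξ = 0.385 × 113 = 43.505 mol/min
Reaction term: ξ·ΔH°_rxn = 43.505 × -191 = -8309.5 kJ/min
Sensible, feed 165→25 °C: -2436.3 kJ/min
Outlet flows (mol/min): A 69.495, O₂ 34.748, B 43.505
Sensible, products 25→85.6 °C: 1038.7 kJ/min
Q = ΔH = -9707 kJ/min = -161.78 kW
Heat removed = 161.78 kJ/s

Q_out = 162 kJ/s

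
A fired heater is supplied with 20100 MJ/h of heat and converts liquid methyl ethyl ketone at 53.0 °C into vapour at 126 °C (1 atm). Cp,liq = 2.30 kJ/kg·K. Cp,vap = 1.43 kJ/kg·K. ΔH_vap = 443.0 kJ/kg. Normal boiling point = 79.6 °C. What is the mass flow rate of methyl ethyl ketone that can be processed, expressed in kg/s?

Δh = 2.30×(79.6−53.0) + 443.0 + 1.43×(126−79.6) = 570.53 kJ/kg
Q = 20100 MJ/h = 5583.3 kJ/s = 5583.3 kJ/s
ṁ = Q/Δh = 5583.3 / 570.53 = 9.7862 kg/s

ṁ = 9.79 kg/s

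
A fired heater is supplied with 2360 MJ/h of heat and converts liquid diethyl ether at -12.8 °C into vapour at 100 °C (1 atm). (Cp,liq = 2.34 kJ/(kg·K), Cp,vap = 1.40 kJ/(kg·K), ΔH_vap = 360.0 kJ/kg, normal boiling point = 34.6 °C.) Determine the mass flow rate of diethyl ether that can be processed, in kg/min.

ṁ = 69.9 kg/min

Δh = 2.34×(34.6−-12.8) + 360.0 + 1.40×(100−34.6) = 562.48 kJ/kg
Q = 2360 MJ/h = 655.56 kJ/s = 39333 kJ/min
ṁ = Q/Δh = 39333 / 562.48 = 69.929 kg/min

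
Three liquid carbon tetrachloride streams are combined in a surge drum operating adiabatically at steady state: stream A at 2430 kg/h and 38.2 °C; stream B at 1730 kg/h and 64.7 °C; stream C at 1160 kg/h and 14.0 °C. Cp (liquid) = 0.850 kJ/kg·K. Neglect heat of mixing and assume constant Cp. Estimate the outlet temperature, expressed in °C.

No heat crosses the boundary, so H_out = H_in.
Σ ṁᵢCp,ᵢTᵢ = 2430×0.850×38.2 + 1730×0.850×64.7 + 1160×0.850×14.0 = 187850
Σ ṁᵢCp,ᵢ = 2430×0.850 + 1730×0.850 + 1160×0.850 = 4522
T_out = 187850 / 4522 = 41.541 °C

T_out = 41.5 °C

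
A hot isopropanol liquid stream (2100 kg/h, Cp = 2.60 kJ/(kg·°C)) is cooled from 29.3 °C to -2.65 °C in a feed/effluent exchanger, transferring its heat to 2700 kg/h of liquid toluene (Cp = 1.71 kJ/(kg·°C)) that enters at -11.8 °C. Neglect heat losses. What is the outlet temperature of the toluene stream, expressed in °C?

T_c,out = 26.0 °C

Heat released by hot stream: Q = 2100 × 2.60 × (29.3 − -2.65) = 174450 kJ/h
Energy balance on cold side (adiabatic exchanger): Q = ṁ_c·Cp_c·(T_c,out − T_c,in)
T_c,out = -11.8 + 174450/(2700 × 1.71) = 25.984 °C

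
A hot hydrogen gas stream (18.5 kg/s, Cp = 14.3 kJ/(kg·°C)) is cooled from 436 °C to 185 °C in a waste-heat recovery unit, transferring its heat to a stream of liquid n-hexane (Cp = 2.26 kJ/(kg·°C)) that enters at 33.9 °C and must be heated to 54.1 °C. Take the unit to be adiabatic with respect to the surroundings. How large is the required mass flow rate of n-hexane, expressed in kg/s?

ṁ_c = 1450 kg/s

Heat released by hot stream: Q = 18.5 × 14.3 × (436 − 185) = 66402 kJ/s
Energy balance on cold side (adiabatic exchanger): Q = ṁ_c·Cp_c·(T_c,out − T_c,in)
ṁ_c = 66402 / [2.26 × (54.1 − 33.9)] = 1454.5 kg/s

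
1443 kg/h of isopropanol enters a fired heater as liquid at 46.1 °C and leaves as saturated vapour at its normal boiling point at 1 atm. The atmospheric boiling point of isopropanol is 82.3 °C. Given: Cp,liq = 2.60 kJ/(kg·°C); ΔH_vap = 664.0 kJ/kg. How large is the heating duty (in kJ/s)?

Q = 304 kJ/s

liquid 46.1→82.3 °C: 94.12 kJ/kg
vaporisation at 82.3 °C: 664 kJ/kg
Δh = 94.12 + 664 = 758.12 kJ/kg
Q = ṁ·Δh = 1443 kg/h × 758.12 kJ/kg = 1.094e+06 kJ/h
|Q| = 303.88 kW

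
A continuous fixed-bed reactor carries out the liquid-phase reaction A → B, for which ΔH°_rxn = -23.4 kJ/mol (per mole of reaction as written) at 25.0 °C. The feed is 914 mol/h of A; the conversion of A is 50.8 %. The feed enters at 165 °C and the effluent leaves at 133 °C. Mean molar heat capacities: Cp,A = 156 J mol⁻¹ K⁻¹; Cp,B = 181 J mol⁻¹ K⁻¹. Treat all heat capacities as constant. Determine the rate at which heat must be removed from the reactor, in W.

Extent of reaction ξ = 0.508 × 914 = 464.31 mol/h
Reaction term: ξ·ΔH°_rxn = 464.31 × -23.4 = -10865 kJ/h
Sensible, feed 165→25 °C: -19962 kJ/h
Outlet flows (mol/h): A 449.69, B 464.31
Sensible, products 25→133 °C: 16653 kJ/h
Q = ΔH = -14174 kJ/h = -3.9372 kW
Heat removed = 3937.2 W

Q_out = 3940 W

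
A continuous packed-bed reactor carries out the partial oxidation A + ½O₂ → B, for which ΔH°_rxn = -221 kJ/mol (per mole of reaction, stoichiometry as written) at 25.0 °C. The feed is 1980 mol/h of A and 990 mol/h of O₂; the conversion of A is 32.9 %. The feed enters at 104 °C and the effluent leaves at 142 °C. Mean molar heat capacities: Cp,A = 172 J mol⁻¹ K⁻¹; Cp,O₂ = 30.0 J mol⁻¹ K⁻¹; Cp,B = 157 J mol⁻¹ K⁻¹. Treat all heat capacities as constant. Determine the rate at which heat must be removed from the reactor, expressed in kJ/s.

Extent of reaction ξ = 0.329 × 1980 = 651.42 mol/h
Reaction term: ξ·ΔH°_rxn = 651.42 × -221 = -143960 kJ/h
Sensible, feed 104→25 °C: -29251 kJ/h
Outlet flows (mol/h): A 1328.6, O₂ 664.29, B 651.42
Sensible, products 25→142 °C: 41034 kJ/h
Q = ΔH = -132180 kJ/h = -36.717 kW
Heat removed = 36.717 kJ/s

Q_out = 36.7 kJ/s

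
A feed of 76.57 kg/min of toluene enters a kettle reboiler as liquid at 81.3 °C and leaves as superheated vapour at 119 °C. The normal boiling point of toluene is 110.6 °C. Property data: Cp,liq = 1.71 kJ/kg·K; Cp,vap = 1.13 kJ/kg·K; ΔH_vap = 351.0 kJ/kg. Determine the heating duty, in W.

liquid 81.3→110.6 °C: 50.103 kJ/kg
vaporisation at 110.6 °C: 351 kJ/kg
vapour 110.6→119 °C: 9.492 kJ/kg
Δh = 50.103 + 351 + 9.492 = 410.6 kJ/kg
Q = ṁ·Δh = 76.57 kg/min × 410.6 kJ/kg = 31439 kJ/min
|Q| = 523.99 kW = 523990 W

Q = 524000 W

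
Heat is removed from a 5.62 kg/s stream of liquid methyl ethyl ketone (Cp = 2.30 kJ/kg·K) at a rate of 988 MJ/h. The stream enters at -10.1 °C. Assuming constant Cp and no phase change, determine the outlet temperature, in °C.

Q = 988 MJ/h = 274.44 kJ/s
ΔT = Q/(ṁ·Cp) = 274.44/(5.62×2.30) = 21.232 K
T_out = -10.1 − 21.232 = -31.332 °C

T_out = -31.3 °C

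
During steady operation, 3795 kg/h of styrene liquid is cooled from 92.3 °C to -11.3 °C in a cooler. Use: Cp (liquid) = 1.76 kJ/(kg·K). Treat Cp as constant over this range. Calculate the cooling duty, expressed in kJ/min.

Q = ṁ·Cp·ΔT = 3795 × 1.76 × (-11.3 − 92.3) = -691970 kJ/h
Converting: 691970 / 3600 s = 192.21 kW
Cooling duty = 11533 kJ/min

Q_c = 11500 kJ/min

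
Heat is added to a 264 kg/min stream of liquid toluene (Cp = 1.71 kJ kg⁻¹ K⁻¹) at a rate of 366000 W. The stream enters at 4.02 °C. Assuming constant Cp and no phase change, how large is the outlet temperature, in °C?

Q = 366000 W = 21960 kJ/min
ΔT = Q/(ṁ·Cp) = 21960/(264×1.71) = 48.644 K
T_out = 4.02 + 48.644 = 52.664 °C

T_out = 52.7 °C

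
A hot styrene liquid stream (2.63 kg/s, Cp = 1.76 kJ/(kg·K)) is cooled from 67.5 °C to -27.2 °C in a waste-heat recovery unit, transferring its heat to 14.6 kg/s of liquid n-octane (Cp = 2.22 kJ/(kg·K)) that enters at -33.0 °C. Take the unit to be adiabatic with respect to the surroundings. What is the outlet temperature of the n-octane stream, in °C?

T_c,out = -19.5 °C

Heat released by hot stream: Q = 2.63 × 1.76 × (67.5 − -27.2) = 438.35 kJ/s
Energy balance on cold side (adiabatic exchanger): Q = ṁ_c·Cp_c·(T_c,out − T_c,in)
T_c,out = -33.0 + 438.35/(14.6 × 2.22) = -19.476 °C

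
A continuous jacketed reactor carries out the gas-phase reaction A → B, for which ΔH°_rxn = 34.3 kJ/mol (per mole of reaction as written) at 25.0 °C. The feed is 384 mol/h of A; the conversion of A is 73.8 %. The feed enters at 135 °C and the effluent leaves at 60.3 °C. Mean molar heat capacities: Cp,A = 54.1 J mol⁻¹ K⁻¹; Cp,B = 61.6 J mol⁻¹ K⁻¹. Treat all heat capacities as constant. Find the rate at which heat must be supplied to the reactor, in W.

Extent of reaction ξ = 0.738 × 384 = 283.39 mol/h
Reaction term: ξ·ΔH°_rxn = 283.39 × 34.3 = 9720.3 kJ/h
Sensible, feed 135→25 °C: -2285.2 kJ/h
Outlet flows (mol/h): A 100.61, B 283.39
Sensible, products 25→60.3 °C: 808.36 kJ/h
Q = ΔH = 8243.5 kJ/h = 2.2899 kW
Heat supplied = 2289.9 W

Q_in = 2290 W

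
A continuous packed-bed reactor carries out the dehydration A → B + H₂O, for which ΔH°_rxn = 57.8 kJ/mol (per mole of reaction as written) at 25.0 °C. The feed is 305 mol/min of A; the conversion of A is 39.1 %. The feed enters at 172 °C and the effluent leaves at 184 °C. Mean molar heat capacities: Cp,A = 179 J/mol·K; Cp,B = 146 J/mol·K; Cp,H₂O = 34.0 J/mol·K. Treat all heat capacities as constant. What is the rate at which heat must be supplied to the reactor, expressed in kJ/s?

Extent of reaction ξ = 0.391 × 305 = 119.26 mol/min
Reaction term: ξ·ΔH°_rxn = 119.26 × 57.8 = 6892.9 kJ/min
Sensible, feed 172→25 °C: -8025.5 kJ/min
Outlet flows (mol/min): A 185.75, B 119.26, H₂O 119.26
Sensible, products 25→184 °C: 8699.6 kJ/min
Q = ΔH = 7567 kJ/min = 126.12 kW
Heat supplied = 126.12 kJ/s

Q_in = 126 kJ/s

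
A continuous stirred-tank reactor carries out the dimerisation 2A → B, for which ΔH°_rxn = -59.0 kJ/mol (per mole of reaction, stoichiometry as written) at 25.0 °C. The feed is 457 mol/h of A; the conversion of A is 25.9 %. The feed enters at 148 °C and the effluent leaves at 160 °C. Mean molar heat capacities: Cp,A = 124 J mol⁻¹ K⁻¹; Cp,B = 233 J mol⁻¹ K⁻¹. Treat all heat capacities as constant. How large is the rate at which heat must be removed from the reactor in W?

Q_out = 814 W

Extent of reaction ξ = 0.259 × 457 / 2 = 59.181 mol/h
Reaction term: ξ·ΔH°_rxn = 59.181 × -59.0 = -3491.7 kJ/h
Sensible, feed 148→25 °C: -6970.2 kJ/h
Outlet flows (mol/h): A 338.64, B 59.181
Sensible, products 25→160 °C: 7530.3 kJ/h
Q = ΔH = -2931.5 kJ/h = -0.81432 kW
Heat removed = 814.32 W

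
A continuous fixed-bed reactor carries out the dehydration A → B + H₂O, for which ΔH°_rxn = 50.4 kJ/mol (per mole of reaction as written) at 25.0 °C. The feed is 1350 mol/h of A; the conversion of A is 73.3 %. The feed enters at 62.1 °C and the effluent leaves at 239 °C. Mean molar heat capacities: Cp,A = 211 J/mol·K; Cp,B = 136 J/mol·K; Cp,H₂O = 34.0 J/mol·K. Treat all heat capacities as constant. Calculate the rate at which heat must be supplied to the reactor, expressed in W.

Q_in = 25400 W

Extent of reaction ξ = 0.733 × 1350 = 989.55 mol/h
Reaction term: ξ·ΔH°_rxn = 989.55 × 50.4 = 49873 kJ/h
Sensible, feed 62.1→25 °C: -10568 kJ/h
Outlet flows (mol/h): A 360.45, B 989.55, H₂O 989.55
Sensible, products 25→239 °C: 52276 kJ/h
Q = ΔH = 91581 kJ/h = 25.439 kW
Heat supplied = 25439 W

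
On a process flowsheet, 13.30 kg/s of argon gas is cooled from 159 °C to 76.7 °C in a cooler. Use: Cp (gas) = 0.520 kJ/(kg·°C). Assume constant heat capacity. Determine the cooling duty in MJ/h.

Q_c = 2050 MJ/h

Q = ṁ·Cp·ΔT = 13.30 × 0.520 × (76.7 − 159) = -569.19 kJ/s
Cooling duty = 2049.1 MJ/h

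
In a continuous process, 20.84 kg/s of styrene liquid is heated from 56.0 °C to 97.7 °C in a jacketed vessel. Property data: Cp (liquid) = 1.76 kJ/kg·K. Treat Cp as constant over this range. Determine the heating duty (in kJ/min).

Q = ṁ·Cp·ΔT = 20.84 × 1.76 × (97.7 − 56.0) = 1529.5 kJ/s
Heating duty = 91769 kJ/min

Q = 91800 kJ/min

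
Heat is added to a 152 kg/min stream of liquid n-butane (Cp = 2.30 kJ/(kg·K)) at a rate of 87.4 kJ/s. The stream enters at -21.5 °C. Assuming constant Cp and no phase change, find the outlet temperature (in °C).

Q = 87.4 kJ/s = 5244 kJ/min
ΔT = Q/(ṁ·Cp) = 5244/(152×2.30) = 15 K
T_out = -21.5 + 15 = -6.5 °C

T_out = -6.50 °C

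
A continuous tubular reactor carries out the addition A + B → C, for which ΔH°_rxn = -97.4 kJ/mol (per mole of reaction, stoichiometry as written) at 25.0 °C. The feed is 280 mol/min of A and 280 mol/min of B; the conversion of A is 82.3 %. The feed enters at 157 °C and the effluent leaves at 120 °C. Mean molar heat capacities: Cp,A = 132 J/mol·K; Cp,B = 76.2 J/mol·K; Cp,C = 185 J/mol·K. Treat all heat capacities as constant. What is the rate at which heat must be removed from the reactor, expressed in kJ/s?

Q_out = 418 kJ/s

Extent of reaction ξ = 0.823 × 280 = 230.44 mol/min
Reaction term: ξ·ΔH°_rxn = 230.44 × -97.4 = -22445 kJ/min
Sensible, feed 157→25 °C: -7695.1 kJ/min
Outlet flows (mol/min): A 49.56, B 49.56, C 230.44
Sensible, products 25→120 °C: 5030.2 kJ/min
Q = ΔH = -25110 kJ/min = -418.49 kW
Heat removed = 418.49 kJ/s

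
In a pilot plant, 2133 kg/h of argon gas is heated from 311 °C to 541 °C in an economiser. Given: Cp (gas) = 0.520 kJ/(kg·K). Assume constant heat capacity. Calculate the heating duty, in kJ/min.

Q = ṁ·Cp·ΔT = 2133 × 0.520 × (541 − 311) = 255110 kJ/h
Converting: 255110 / 3600 s = 70.863 kW
Heating duty = 4251.8 kJ/min

Q = 4250 kJ/min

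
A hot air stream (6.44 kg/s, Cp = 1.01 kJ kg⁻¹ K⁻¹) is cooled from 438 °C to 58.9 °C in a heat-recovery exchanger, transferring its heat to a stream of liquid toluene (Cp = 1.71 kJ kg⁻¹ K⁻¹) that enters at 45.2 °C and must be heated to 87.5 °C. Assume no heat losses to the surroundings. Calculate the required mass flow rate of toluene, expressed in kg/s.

ṁ_c = 34.1 kg/s

Heat released by hot stream: Q = 6.44 × 1.01 × (438 − 58.9) = 2465.8 kJ/s
Energy balance on cold side (adiabatic exchanger): Q = ṁ_c·Cp_c·(T_c,out − T_c,in)
ṁ_c = 2465.8 / [1.71 × (87.5 − 45.2)] = 34.09 kg/s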